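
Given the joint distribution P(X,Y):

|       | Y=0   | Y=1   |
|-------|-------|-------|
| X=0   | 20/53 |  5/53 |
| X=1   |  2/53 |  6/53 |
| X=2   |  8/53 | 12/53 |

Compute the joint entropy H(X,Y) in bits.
2.2831 bits

H(X,Y) = -Σ_{x,y} P(x,y) log₂ P(x,y). Per-cell terms -P(x,y)·log₂P(x,y):
  X=0: 0.5306, 0.3213
  X=1: 0.1784, 0.3558
  X=2: 0.4118, 0.4852
Sum of the 6 terms: H(X,Y) = 2.2831 bits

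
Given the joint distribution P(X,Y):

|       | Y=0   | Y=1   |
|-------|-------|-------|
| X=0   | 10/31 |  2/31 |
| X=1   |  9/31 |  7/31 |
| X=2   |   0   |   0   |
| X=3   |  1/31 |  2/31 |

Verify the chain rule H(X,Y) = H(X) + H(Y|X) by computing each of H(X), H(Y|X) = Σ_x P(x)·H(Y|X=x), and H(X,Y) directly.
H(X) = 1.3486 bits, H(Y|X) = 0.8508 bits, H(X,Y) = 2.1994 bits

Marginal of X (row sums):
  P(X=0) = 10/31 + 2/31 = 12/31
  P(X=1) = 9/31 + 7/31 = 16/31
  P(X=2) = 0 + 0 = 0
  P(X=3) = 1/31 + 2/31 = 3/31
H(X) = -[(12/31)·log₂(12/31) + (16/31)·log₂(16/31) + (3/31)·log₂(3/31)]   (outcomes with P = 0 contribute 0)
  = 0.530026 + 0.492488 + 0.326055 = 1.3486 bits

H(Y|X) = Σ_x P(x)·H(Y|X=x):
  X=0: P(X=0) = 12/31, P(Y|X=0) = (5/6, 1/6) → H(Y|X=0) = 0.650022
  X=1: P(X=1) = 16/31, P(Y|X=1) = (9/16, 7/16) → H(Y|X=1) = 0.988699
  X=2: P(X=2) = 0 → contributes 0
  X=3: P(X=3) = 3/31, P(Y|X=3) = (1/3, 2/3) → H(Y|X=3) = 0.918296
H(Y|X) = (12/31)·0.650022 + (16/31)·0.988699 + (3/31)·0.918296 = 0.8508 bits

H(X,Y) = -Σ_{x,y} P(x,y) log₂ P(x,y). Per-cell terms -P(x,y)·log₂P(x,y):
  X=0: 0.526538, 0.255109
  X=1: 0.518014, 0.484771
  X=2: 0.000000, 0.000000
  X=3: 0.159813, 0.255109
  (cells with P = 0 contribute 0)
Sum of the 8 terms: H(X,Y) = 2.1994 bits

Chain rule check:
  H(X) + H(Y|X) = 1.3486 + 0.8508 = 2.1994 bits
  H(X,Y) = 2.1994 bits
✓ Chain rule verified.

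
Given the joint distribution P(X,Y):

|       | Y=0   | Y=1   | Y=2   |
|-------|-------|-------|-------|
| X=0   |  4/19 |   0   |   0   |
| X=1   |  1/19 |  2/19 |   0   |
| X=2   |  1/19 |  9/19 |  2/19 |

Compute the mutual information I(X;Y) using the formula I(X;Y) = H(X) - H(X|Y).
0.5212 bits

I(X;Y) = H(X) - H(X|Y)

Marginal of X (row sums):
  P(X=0) = 4/19 + 0 + 0 = 4/19
  P(X=1) = 1/19 + 2/19 + 0 = 3/19
  P(X=2) = 1/19 + 9/19 + 2/19 = 12/19
H(X) = -[(4/19)·log₂(4/19) + (3/19)·log₂(3/19) + (12/19)·log₂(12/19)]
  = 0.4732479 + 0.4204682 + 0.4187147 = 1.312431 bits

Marginal of Y (column sums):
  P(Y=0) = 4/19 + 1/19 + 1/19 = 6/19
  P(Y=1) = 0 + 2/19 + 9/19 = 11/19
  P(Y=2) = 0 + 0 + 2/19 = 2/19
H(X|Y) = Σ_y P(y)·H(X|Y=y):
  Y=0: P(Y=0) = 6/19, P(X|Y=0) = (2/3, 1/6, 1/6) → H(X|Y=0) = 1.2516292
  Y=1: P(Y=1) = 11/19, P(X|Y=1) = (0, 2/11, 9/11) → H(X|Y=1) = 0.6840384
  Y=2: P(Y=2) = 2/19, P(X|Y=2) = (0, 0, 1) → H(X|Y=2) = 0.0000000
H(X|Y) = (6/19)·1.2516292 + (11/19)·0.6840384 + (2/19)·0.0000000 = 0.791274 bits

I(X;Y) = H(X) - H(X|Y) = 1.312431 - 0.791274 = 0.5212 bits

Cross-check via I(X;Y) = H(X) + H(Y) - H(X,Y): computing H(Y) from the column sums and H(X,Y) from the 9 cells in the same way gives H(Y) = 1.323532 bits and H(X,Y) = 2.114805 bits, so
I(X;Y) = 1.312431 + 1.323532 - 2.114805 = 0.5212 bits ✓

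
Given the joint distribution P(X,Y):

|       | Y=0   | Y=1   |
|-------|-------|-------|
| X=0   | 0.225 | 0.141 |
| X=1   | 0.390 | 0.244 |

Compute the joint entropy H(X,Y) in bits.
1.9090 bits

H(X,Y) = -Σ_{x,y} P(x,y) log₂ P(x,y). Per-cell terms -P(x,y)·log₂P(x,y):
  X=0: 0.484201, 0.398499
  X=1: 0.529797, 0.496551
Sum of the 4 terms: H(X,Y) = 1.9090 bits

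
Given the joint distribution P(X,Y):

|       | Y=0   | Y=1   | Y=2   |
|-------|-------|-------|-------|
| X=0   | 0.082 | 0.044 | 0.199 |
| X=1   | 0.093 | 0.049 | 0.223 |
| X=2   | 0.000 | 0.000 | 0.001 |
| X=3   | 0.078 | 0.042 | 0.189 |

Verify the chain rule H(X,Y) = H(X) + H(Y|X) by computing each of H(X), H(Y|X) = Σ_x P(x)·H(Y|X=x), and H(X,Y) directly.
H(X) = 1.5912 bits, H(Y|X) = 1.3245 bits, H(X,Y) = 2.9157 bits

Marginal of X (row sums):
  P(X=0) = 0.082 + 0.044 + 0.199 = 0.325
  P(X=1) = 0.093 + 0.049 + 0.223 = 0.365
  P(X=2) = 0.000 + 0.000 + 0.001 = 0.001
  P(X=3) = 0.078 + 0.042 + 0.189 = 0.309
H(X) = -[0.325·log₂(0.325) + 0.365·log₂(0.365) + 0.001·log₂(0.001) + 0.309·log₂(0.309)]
  = 0.52698 + 0.53072 + 0.00997 + 0.52355 = 1.5912 bits

H(Y|X) = Σ_x P(x)·H(Y|X=x):
  X=0: P(X=0) = 0.325, P(Y|X=0) = (82/325, 44/325, 199/325) → H(Y|X=0) = 1.32515
  X=1: P(X=1) = 0.365, P(Y|X=1) = (93/365, 49/365, 223/365) → H(Y|X=1) = 1.32583
  X=2: P(X=2) = 0.001, P(Y|X=2) = (0, 0, 1) → H(Y|X=2) = 0.00000
  X=3: P(X=3) = 0.309, P(Y|X=3) = (26/103, 14/103, 63/103) → H(Y|X=3) = 1.32647
H(Y|X) = 0.325·1.32515 + 0.365·1.32583 + 0.001·0.00000 + 0.309·1.32647 = 1.3245 bits

H(X,Y) = -Σ_{x,y} P(x,y) log₂ P(x,y). Per-cell terms -P(x,y)·log₂P(x,y):
  X=0: 0.29588, 0.19828, 0.46350
  X=1: 0.31868, 0.21320, 0.48277
  X=2: 0.00000, 0.00000, 0.00997
  X=3: 0.28707, 0.19209, 0.45427
  (cells with P = 0 contribute 0)
Sum of the 12 terms: H(X,Y) = 2.9157 bits

Chain rule check:
  H(X) + H(Y|X) = 1.5912 + 1.3245 = 2.9157 bits
  H(X,Y) = 2.9157 bits
✓ Chain rule verified.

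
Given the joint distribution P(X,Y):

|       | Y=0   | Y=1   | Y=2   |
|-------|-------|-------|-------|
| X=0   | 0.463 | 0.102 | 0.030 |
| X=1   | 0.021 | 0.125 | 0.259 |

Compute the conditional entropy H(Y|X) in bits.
1.0251 bits

H(Y|X) = H(X,Y) - H(X)

H(X,Y) = -Σ_{x,y} P(x,y) log₂ P(x,y). Per-cell terms -P(x,y)·log₂P(x,y):
  X=0: 0.5144, 0.3359, 0.1518
  X=1: 0.1170, 0.3750, 0.5048
Sum of the 6 terms: H(X,Y) = 1.9989 bits

Marginal of X (row sums):
  P(X=0) = 0.463 + 0.102 + 0.030 = 0.595
  P(X=1) = 0.021 + 0.125 + 0.259 = 0.405
H(X) = -[0.595·log₂(0.595) + 0.405·log₂(0.405)]
  = 0.4457 + 0.5281 = 0.9738 bits

H(Y|X) = H(X,Y) - H(X) = 1.9989 - 0.9738 = 1.0251 bits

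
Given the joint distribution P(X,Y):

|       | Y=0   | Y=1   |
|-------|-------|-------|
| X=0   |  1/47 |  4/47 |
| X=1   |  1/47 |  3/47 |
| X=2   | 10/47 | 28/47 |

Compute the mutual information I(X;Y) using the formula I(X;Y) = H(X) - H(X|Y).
0.0015 bits

I(X;Y) = H(X) - H(X|Y)

Marginal of X (row sums):
  P(X=0) = 1/47 + 4/47 = 5/47
  P(X=1) = 1/47 + 3/47 = 4/47
  P(X=2) = 10/47 + 28/47 = 38/47
H(X) = -[(5/47)·log₂(5/47) + (4/47)·log₂(4/47) + (38/47)·log₂(38/47)]
  = 0.34390 + 0.30252 + 0.24794 = 0.8944 bits

Marginal of Y (column sums):
  P(Y=0) = 1/47 + 1/47 + 10/47 = 12/47
  P(Y=1) = 4/47 + 3/47 + 28/47 = 35/47
H(X|Y) = Σ_y P(y)·H(X|Y=y):
  Y=0: P(Y=0) = 12/47, P(X|Y=0) = (1/12, 1/12, 5/6) → H(X|Y=0) = 0.81669
  Y=1: P(Y=1) = 35/47, P(X|Y=1) = (4/35, 3/35, 4/5) → H(X|Y=1) = 0.91897
H(X|Y) = (12/47)·0.81669 + (35/47)·0.91897 = 0.8929 bits

I(X;Y) = H(X) - H(X|Y) = 0.8944 - 0.8929 = 0.0015 bits

Cross-check via I(X;Y) = H(X) + H(Y) - H(X,Y): computing H(Y) from the column sums and H(X,Y) from the 6 cells in the same way gives H(Y) = 0.8196 bits and H(X,Y) = 1.7125 bits, so
I(X;Y) = 0.8944 + 0.8196 - 1.7125 = 0.0015 bits ✓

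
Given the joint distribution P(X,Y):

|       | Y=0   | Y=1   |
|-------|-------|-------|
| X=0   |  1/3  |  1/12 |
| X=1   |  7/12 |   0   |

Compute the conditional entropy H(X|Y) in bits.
0.8669 bits

H(X|Y) = H(X,Y) - H(Y)

H(X,Y) = -Σ_{x,y} P(x,y) log₂ P(x,y). Per-cell terms -P(x,y)·log₂P(x,y):
  X=0: 0.52832, 0.29875
  X=1: 0.45360, 0.00000
  (cells with P = 0 contribute 0)
Sum of the 4 terms: H(X,Y) = 1.2807 bits

Marginal of Y (column sums):
  P(Y=0) = 1/3 + 7/12 = 11/12
  P(Y=1) = 1/12 + 0 = 1/12
H(Y) = -[(11/12)·log₂(11/12) + (1/12)·log₂(1/12)]
  = 0.11507 + 0.29875 = 0.4138 bits

H(X|Y) = H(X,Y) - H(Y) = 1.2807 - 0.4138 = 0.8669 bits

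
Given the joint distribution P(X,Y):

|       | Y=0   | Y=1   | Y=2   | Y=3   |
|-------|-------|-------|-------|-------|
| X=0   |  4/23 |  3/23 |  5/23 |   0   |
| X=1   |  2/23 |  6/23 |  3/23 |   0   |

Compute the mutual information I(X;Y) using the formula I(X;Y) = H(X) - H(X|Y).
0.0678 bits

I(X;Y) = H(X) - H(X|Y)

Marginal of X (row sums):
  P(X=0) = 4/23 + 3/23 + 5/23 + 0 = 12/23
  P(X=1) = 2/23 + 6/23 + 3/23 + 0 = 11/23
H(X) = -[(12/23)·log₂(12/23) + (11/23)·log₂(11/23)]
  = 0.489704 + 0.508932 = 0.99864 bits

Marginal of Y (column sums):
  P(Y=0) = 4/23 + 2/23 = 6/23
  P(Y=1) = 3/23 + 6/23 = 9/23
  P(Y=2) = 5/23 + 3/23 = 8/23
  P(Y=3) = 0 + 0 = 0
H(X|Y) = Σ_y P(y)·H(X|Y=y):
  Y=0: P(Y=0) = 6/23, P(X|Y=0) = (2/3, 1/3) → H(X|Y=0) = 0.918296
  Y=1: P(Y=1) = 9/23, P(X|Y=1) = (1/3, 2/3) → H(X|Y=1) = 0.918296
  Y=2: P(Y=2) = 8/23, P(X|Y=2) = (5/8, 3/8) → H(X|Y=2) = 0.954434
  Y=3: P(Y=3) = 0 → contributes 0
H(X|Y) = (6/23)·0.918296 + (9/23)·0.918296 + (8/23)·0.954434 = 0.93087 bits

I(X;Y) = H(X) - H(X|Y) = 0.99864 - 0.93087 = 0.0678 bits

Cross-check via I(X;Y) = H(X) + H(Y) - H(X,Y): computing H(Y) from the column sums and H(X,Y) from the 8 cells in the same way gives H(Y) = 1.56534 bits and H(X,Y) = 2.49621 bits, so
I(X;Y) = 0.99864 + 1.56534 - 2.49621 = 0.0678 bits ✓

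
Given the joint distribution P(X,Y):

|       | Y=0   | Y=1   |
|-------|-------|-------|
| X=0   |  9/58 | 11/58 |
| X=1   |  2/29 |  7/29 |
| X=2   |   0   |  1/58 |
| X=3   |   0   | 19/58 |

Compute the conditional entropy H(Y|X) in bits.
0.5795 bits

H(Y|X) = H(X,Y) - H(X)

H(X,Y) = -Σ_{x,y} P(x,y) log₂ P(x,y). Per-cell terms -P(x,y)·log₂P(x,y):
  X=0: 0.4171, 0.4549
  X=1: 0.2661, 0.4950
  X=2: 0.0000, 0.1010
  X=3: 0.0000, 0.5274
  (cells with P = 0 contribute 0)
Sum of the 8 terms: H(X,Y) = 2.2615 bits

Marginal of X (row sums):
  P(X=0) = 9/58 + 11/58 = 10/29
  P(X=1) = 2/29 + 7/29 = 9/29
  P(X=2) = 0 + 1/58 = 1/58
  P(X=3) = 0 + 19/58 = 19/58
H(X) = -[(10/29)·log₂(10/29) + (9/29)·log₂(9/29) + (1/58)·log₂(1/58) + (19/58)·log₂(19/58)]
  = 0.5297 + 0.5239 + 0.1010 + 0.5274 = 1.6820 bits

H(Y|X) = H(X,Y) - H(X) = 2.2615 - 1.6820 = 0.5795 bits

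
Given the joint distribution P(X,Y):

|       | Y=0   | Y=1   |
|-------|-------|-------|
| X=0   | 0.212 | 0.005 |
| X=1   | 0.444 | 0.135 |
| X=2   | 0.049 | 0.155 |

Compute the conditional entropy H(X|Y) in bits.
1.1778 bits

H(X|Y) = H(X,Y) - H(Y)

H(X,Y) = -Σ_{x,y} P(x,y) log₂ P(x,y). Per-cell terms -P(x,y)·log₂P(x,y):
  X=0: 0.474427, 0.038219
  X=1: 0.520088, 0.390011
  X=2: 0.213203, 0.416897
Sum of the 6 terms: H(X,Y) = 2.052845 bits

Marginal of Y (column sums):
  P(Y=0) = 0.212 + 0.444 + 0.049 = 0.705
  P(Y=1) = 0.005 + 0.135 + 0.155 = 0.295
H(Y) = -[0.705·log₂(0.705) + 0.295·log₂(0.295)]
  = 0.355535 + 0.519558 = 0.875093 bits

H(X|Y) = H(X,Y) - H(Y) = 2.052845 - 0.875093 = 1.1778 bits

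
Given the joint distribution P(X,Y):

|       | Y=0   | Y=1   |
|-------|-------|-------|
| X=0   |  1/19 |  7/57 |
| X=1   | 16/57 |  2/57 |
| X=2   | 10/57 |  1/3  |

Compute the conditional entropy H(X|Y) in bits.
1.2483 bits

H(X|Y) = H(X,Y) - H(Y)

H(X,Y) = -Σ_{x,y} P(x,y) log₂ P(x,y). Per-cell terms -P(x,y)·log₂P(x,y):
  X=0: 0.223575, 0.371557
  X=1: 0.514495, 0.169575
  X=2: 0.440520, 0.528321
Sum of the 6 terms: H(X,Y) = 2.24804 bits

Marginal of Y (column sums):
  P(Y=0) = 1/19 + 16/57 + 10/57 = 29/57
  P(Y=1) = 7/57 + 2/57 + 1/3 = 28/57
H(Y) = -[(29/57)·log₂(29/57) + (28/57)·log₂(28/57)]
  = 0.496006 + 0.503772 = 0.99978 bits

H(X|Y) = H(X,Y) - H(Y) = 2.24804 - 0.99978 = 1.2483 bits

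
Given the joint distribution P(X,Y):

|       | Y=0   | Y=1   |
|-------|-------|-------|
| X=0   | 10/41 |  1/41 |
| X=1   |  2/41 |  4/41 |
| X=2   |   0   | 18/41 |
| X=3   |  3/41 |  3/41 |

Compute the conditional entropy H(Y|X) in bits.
0.3986 bits

H(Y|X) = H(X,Y) - H(X)

H(X,Y) = -Σ_{x,y} P(x,y) log₂ P(x,y). Per-cell terms -P(x,y)·log₂P(x,y):
  X=0: 0.496494, 0.130672
  X=1: 0.212564, 0.327566
  X=2: 0.000000, 0.521397
  X=3: 0.276043, 0.276043
  (cells with P = 0 contribute 0)
Sum of the 8 terms: H(X,Y) = 2.24078 bits

Marginal of X (row sums):
  P(X=0) = 10/41 + 1/41 = 11/41
  P(X=1) = 2/41 + 4/41 = 6/41
  P(X=2) = 0 + 18/41 = 18/41
  P(X=3) = 3/41 + 3/41 = 6/41
H(X) = -[(11/41)·log₂(11/41) + (6/41)·log₂(6/41) + (18/41)·log₂(18/41) + (6/41)·log₂(6/41)]
  = 0.509252 + 0.405745 + 0.521397 + 0.405745 = 1.84214 bits

H(Y|X) = H(X,Y) - H(X) = 2.24078 - 1.84214 = 0.3986 bits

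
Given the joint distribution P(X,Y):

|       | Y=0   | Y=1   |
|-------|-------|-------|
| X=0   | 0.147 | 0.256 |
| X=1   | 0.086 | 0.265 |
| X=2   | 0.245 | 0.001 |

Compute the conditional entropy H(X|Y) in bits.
1.2305 bits

H(X|Y) = H(X,Y) - H(Y)

H(X,Y) = -Σ_{x,y} P(x,y) log₂ P(x,y). Per-cell terms -P(x,y)·log₂P(x,y):
  X=0: 0.40662, 0.50324
  X=1: 0.30440, 0.50772
  X=2: 0.49714, 0.00997
Sum of the 6 terms: H(X,Y) = 2.2291 bits

Marginal of Y (column sums):
  P(Y=0) = 0.147 + 0.086 + 0.245 = 0.478
  P(Y=1) = 0.256 + 0.265 + 0.001 = 0.522
H(Y) = -[0.478·log₂(0.478) + 0.522·log₂(0.522)]
  = 0.50903 + 0.48957 = 0.9986 bits

H(X|Y) = H(X,Y) - H(Y) = 2.2291 - 0.9986 = 1.2305 bits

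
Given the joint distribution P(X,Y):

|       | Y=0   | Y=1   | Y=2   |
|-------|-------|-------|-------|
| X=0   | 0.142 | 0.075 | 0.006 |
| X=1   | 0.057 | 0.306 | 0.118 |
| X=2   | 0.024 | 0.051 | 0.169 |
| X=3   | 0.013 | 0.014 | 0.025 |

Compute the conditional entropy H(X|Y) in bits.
1.3921 bits

H(X|Y) = H(X,Y) - H(Y)

H(X,Y) = -Σ_{x,y} P(x,y) log₂ P(x,y). Per-cell terms -P(x,y)·log₂P(x,y):
  X=0: 0.39988, 0.28027, 0.04428
  X=1: 0.23557, 0.52277, 0.36381
  X=2: 0.12914, 0.21896, 0.43347
  X=3: 0.08145, 0.08622, 0.13305
Sum of the 12 terms: H(X,Y) = 2.9289 bits

Marginal of Y (column sums):
  P(Y=0) = 0.142 + 0.057 + 0.024 + 0.013 = 0.236
  P(Y=1) = 0.075 + 0.306 + 0.051 + 0.014 = 0.446
  P(Y=2) = 0.006 + 0.118 + 0.169 + 0.025 = 0.318
H(Y) = -[0.236·log₂(0.236) + 0.446·log₂(0.446) + 0.318·log₂(0.318)]
  = 0.49162 + 0.51954 + 0.52562 = 1.5368 bits

H(X|Y) = H(X,Y) - H(Y) = 2.9289 - 1.5368 = 1.3921 bits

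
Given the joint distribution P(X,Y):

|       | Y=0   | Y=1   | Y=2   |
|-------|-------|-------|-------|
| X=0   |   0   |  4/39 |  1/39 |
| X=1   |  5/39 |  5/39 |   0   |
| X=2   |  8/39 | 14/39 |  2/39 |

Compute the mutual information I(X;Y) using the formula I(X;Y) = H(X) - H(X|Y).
0.1252 bits

I(X;Y) = H(X) - H(X|Y)

Marginal of X (row sums):
  P(X=0) = 0 + 4/39 + 1/39 = 5/39
  P(X=1) = 5/39 + 5/39 + 0 = 10/39
  P(X=2) = 8/39 + 14/39 + 2/39 = 8/13
H(X) = -[(5/39)·log₂(5/39) + (10/39)·log₂(10/39) + (8/13)·log₂(8/13)]
  = 0.3799 + 0.5035 + 0.4310 = 1.3144 bits

Marginal of Y (column sums):
  P(Y=0) = 0 + 5/39 + 8/39 = 1/3
  P(Y=1) = 4/39 + 5/39 + 14/39 = 23/39
  P(Y=2) = 1/39 + 0 + 2/39 = 1/13
H(X|Y) = Σ_y P(y)·H(X|Y=y):
  Y=0: P(Y=0) = 1/3, P(X|Y=0) = (0, 5/13, 8/13) → H(X|Y=0) = 0.9612
  Y=1: P(Y=1) = 23/39, P(X|Y=1) = (4/23, 5/23, 14/23) → H(X|Y=1) = 1.3534
  Y=2: P(Y=2) = 1/13, P(X|Y=2) = (1/3, 0, 2/3) → H(X|Y=2) = 0.9183
H(X|Y) = (1/3)·0.9612 + (23/39)·1.3534 + (1/13)·0.9183 = 1.1892 bits

I(X;Y) = H(X) - H(X|Y) = 1.3144 - 1.1892 = 0.1252 bits

Cross-check via I(X;Y) = H(X) + H(Y) - H(X,Y): computing H(Y) from the column sums and H(X,Y) from the 9 cells in the same way gives H(Y) = 1.2623 bits and H(X,Y) = 2.4515 bits, so
I(X;Y) = 1.3144 + 1.2623 - 2.4515 = 0.1252 bits ✓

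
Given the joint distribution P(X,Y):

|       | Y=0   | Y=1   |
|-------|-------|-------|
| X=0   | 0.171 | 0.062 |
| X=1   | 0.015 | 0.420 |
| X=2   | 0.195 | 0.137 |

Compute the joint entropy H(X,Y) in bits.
2.1537 bits

H(X,Y) = -Σ_{x,y} P(x,y) log₂ P(x,y). Per-cell terms -P(x,y)·log₂P(x,y):
  X=0: 0.4357, 0.2487
  X=1: 0.0909, 0.5256
  X=2: 0.4599, 0.3929
Sum of the 6 terms: H(X,Y) = 2.1537 bits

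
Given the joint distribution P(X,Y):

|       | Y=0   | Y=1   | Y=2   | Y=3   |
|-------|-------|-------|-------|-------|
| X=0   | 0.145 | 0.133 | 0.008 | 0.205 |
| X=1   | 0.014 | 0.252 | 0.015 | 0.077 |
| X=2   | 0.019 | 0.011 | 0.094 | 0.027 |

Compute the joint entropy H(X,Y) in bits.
2.9201 bits

H(X,Y) = -Σ_{x,y} P(x,y) log₂ P(x,y). Per-cell terms -P(x,y)·log₂P(x,y):
  X=0: 0.4040, 0.3871, 0.0557, 0.4687
  X=1: 0.0862, 0.5011, 0.0909, 0.2848
  X=2: 0.1086, 0.0716, 0.3207, 0.1407
Sum of the 12 terms: H(X,Y) = 2.9201 bits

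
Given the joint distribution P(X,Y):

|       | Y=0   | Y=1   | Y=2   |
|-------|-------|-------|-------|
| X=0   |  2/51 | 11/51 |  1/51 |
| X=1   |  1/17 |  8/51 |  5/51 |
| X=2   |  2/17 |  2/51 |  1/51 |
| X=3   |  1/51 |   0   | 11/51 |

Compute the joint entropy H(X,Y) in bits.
3.0061 bits

H(X,Y) = -Σ_{x,y} P(x,y) log₂ P(x,y). Per-cell terms -P(x,y)·log₂P(x,y):
  X=0: 0.18323, 0.47731, 0.11122
  X=1: 0.24044, 0.41920, 0.32848
  X=2: 0.36323, 0.18323, 0.11122
  X=3: 0.11122, 0.00000, 0.47731
  (cells with P = 0 contribute 0)
Sum of the 12 terms: H(X,Y) = 3.0061 bits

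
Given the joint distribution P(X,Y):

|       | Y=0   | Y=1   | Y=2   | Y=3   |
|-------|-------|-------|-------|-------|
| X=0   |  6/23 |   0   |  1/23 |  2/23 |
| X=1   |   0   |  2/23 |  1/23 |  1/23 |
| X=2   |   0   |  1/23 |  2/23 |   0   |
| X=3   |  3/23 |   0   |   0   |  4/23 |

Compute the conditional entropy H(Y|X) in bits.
1.1596 bits

H(Y|X) = H(X,Y) - H(X)

H(X,Y) = -Σ_{x,y} P(x,y) log₂ P(x,y). Per-cell terms -P(x,y)·log₂P(x,y):
  X=0: 0.50572, 0.00000, 0.19668, 0.30640
  X=1: 0.00000, 0.30640, 0.19668, 0.19668
  X=2: 0.00000, 0.19668, 0.30640, 0.00000
  X=3: 0.38330, 0.00000, 0.00000, 0.43888
  (cells with P = 0 contribute 0)
Sum of the 16 terms: H(X,Y) = 3.0338 bits

Marginal of X (row sums):
  P(X=0) = 6/23 + 0 + 1/23 + 2/23 = 9/23
  P(X=1) = 0 + 2/23 + 1/23 + 1/23 = 4/23
  P(X=2) = 0 + 1/23 + 2/23 + 0 = 3/23
  P(X=3) = 3/23 + 0 + 0 + 4/23 = 7/23
H(X) = -[(9/23)·log₂(9/23) + (4/23)·log₂(4/23) + (3/23)·log₂(3/23) + (7/23)·log₂(7/23)]
  = 0.52968 + 0.43888 + 0.38330 + 0.52232 = 1.8742 bits

H(Y|X) = H(X,Y) - H(X) = 3.0338 - 1.8742 = 1.1596 bits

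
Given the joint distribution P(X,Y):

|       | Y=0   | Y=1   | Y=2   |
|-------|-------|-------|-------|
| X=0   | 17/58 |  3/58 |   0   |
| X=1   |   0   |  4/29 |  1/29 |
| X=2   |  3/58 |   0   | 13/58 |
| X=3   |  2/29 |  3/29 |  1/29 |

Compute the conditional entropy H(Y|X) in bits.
0.8287 bits

H(Y|X) = H(X,Y) - H(X)

H(X,Y) = -Σ_{x,y} P(x,y) log₂ P(x,y). Per-cell terms -P(x,y)·log₂P(x,y):
  X=0: 0.518945, 0.221018, 0.000000
  X=1: 0.000000, 0.394204, 0.167517
  X=2: 0.221018, 0.000000, 0.483587
  X=3: 0.266068, 0.338588, 0.167517
  (cells with P = 0 contribute 0)
Sum of the 12 terms: H(X,Y) = 2.77846 bits

Marginal of X (row sums):
  P(X=0) = 17/58 + 3/58 + 0 = 10/29
  P(X=1) = 0 + 4/29 + 1/29 = 5/29
  P(X=2) = 3/58 + 0 + 13/58 = 8/29
  P(X=3) = 2/29 + 3/29 + 1/29 = 6/29
H(X) = -[(10/29)·log₂(10/29) + (5/29)·log₂(5/29) + (8/29)·log₂(8/29) + (6/29)·log₂(6/29)]
  = 0.529673 + 0.437251 + 0.512546 + 0.470280 = 1.94975 bits

H(Y|X) = H(X,Y) - H(X) = 2.77846 - 1.94975 = 0.8287 bits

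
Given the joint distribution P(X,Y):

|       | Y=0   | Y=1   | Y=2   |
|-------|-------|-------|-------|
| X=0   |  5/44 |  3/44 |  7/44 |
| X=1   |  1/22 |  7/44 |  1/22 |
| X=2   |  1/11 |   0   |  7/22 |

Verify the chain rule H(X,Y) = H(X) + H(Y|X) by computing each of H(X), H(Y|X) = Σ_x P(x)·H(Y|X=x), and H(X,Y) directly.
H(X) = 1.5568 bits, H(Y|X) = 1.1533 bits, H(X,Y) = 2.7101 bits

Marginal of X (row sums):
  P(X=0) = 5/44 + 3/44 + 7/44 = 15/44
  P(X=1) = 1/22 + 7/44 + 1/22 = 1/4
  P(X=2) = 1/11 + 0 + 7/22 = 9/22
H(X) = -[(15/44)·log₂(15/44) + (1/4)·log₂(1/4) + (9/22)·log₂(9/22)]
  = 0.5293 + 0.5000 + 0.5275 = 1.5568 bits

H(Y|X) = Σ_x P(x)·H(Y|X=x):
  X=0: P(X=0) = 15/44, P(Y|X=0) = (1/3, 1/5, 7/15) → H(Y|X=0) = 1.5058
  X=1: P(X=1) = 1/4, P(Y|X=1) = (2/11, 7/11, 2/11) → H(Y|X=1) = 1.3093
  X=2: P(X=2) = 9/22, P(Y|X=2) = (2/9, 0, 7/9) → H(Y|X=2) = 0.7642
H(Y|X) = (15/44)·1.5058 + (1/4)·1.3093 + (9/22)·0.7642 = 1.1533 bits

H(X,Y) = -Σ_{x,y} P(x,y) log₂ P(x,y). Per-cell terms -P(x,y)·log₂P(x,y):
  X=0: 0.3565, 0.2642, 0.4219
  X=1: 0.2027, 0.4219, 0.2027
  X=2: 0.3145, 0.0000, 0.5257
  (cells with P = 0 contribute 0)
Sum of the 9 terms: H(X,Y) = 2.7101 bits

Chain rule check:
  H(X) + H(Y|X) = 1.5568 + 1.1533 = 2.7101 bits
  H(X,Y) = 2.7101 bits
✓ Chain rule verified.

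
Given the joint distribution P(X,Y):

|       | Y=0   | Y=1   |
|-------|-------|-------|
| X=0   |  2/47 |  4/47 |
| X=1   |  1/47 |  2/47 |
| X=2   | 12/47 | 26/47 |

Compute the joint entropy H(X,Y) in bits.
1.7837 bits

H(X,Y) = -Σ_{x,y} P(x,y) log₂ P(x,y). Per-cell terms -P(x,y)·log₂P(x,y):
  X=0: 0.1938, 0.3025
  X=1: 0.1182, 0.1938
  X=2: 0.5029, 0.4725
Sum of the 6 terms: H(X,Y) = 1.7837 bits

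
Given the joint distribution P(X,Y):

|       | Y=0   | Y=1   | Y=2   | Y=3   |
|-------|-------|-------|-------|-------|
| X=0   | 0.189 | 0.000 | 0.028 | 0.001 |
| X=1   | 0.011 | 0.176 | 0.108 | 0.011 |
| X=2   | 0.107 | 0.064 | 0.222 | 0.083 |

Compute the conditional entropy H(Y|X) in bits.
1.4070 bits

H(Y|X) = H(X,Y) - H(X)

H(X,Y) = -Σ_{x,y} P(x,y) log₂ P(x,y). Per-cell terms -P(x,y)·log₂P(x,y):
  X=0: 0.45427, 0.00000, 0.14444, 0.00997
  X=1: 0.07157, 0.44112, 0.34678, 0.07157
  X=2: 0.34500, 0.25381, 0.48204, 0.29803
  (cells with P = 0 contribute 0)
Sum of the 12 terms: H(X,Y) = 2.9186 bits

Marginal of X (row sums):
  P(X=0) = 0.189 + 0.000 + 0.028 + 0.001 = 0.218
  P(X=1) = 0.011 + 0.176 + 0.108 + 0.011 = 0.306
  P(X=2) = 0.107 + 0.064 + 0.222 + 0.083 = 0.476
H(X) = -[0.218·log₂(0.218) + 0.306·log₂(0.306) + 0.476·log₂(0.476)]
  = 0.47908 + 0.52277 + 0.50978 = 1.5116 bits

H(Y|X) = H(X,Y) - H(X) = 2.9186 - 1.5116 = 1.4070 bits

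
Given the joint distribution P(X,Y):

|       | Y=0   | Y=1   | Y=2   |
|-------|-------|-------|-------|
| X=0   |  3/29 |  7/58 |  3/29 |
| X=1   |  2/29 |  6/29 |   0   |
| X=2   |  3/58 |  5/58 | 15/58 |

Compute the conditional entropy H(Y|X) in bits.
1.2430 bits

H(Y|X) = H(X,Y) - H(X)

H(X,Y) = -Σ_{x,y} P(x,y) log₂ P(x,y). Per-cell terms -P(x,y)·log₂P(x,y):
  X=0: 0.3385881, 0.3681790, 0.3385881
  X=1: 0.2660677, 0.4702797, 0.0000000
  X=2: 0.2210182, 0.3048321, 0.5045923
  (cells with P = 0 contribute 0)
Sum of the 9 terms: H(X,Y) = 2.812145 bits

Marginal of X (row sums):
  P(X=0) = 3/29 + 7/58 + 3/29 = 19/58
  P(X=1) = 2/29 + 6/29 + 0 = 8/29
  P(X=2) = 3/58 + 5/58 + 15/58 = 23/58
H(X) = -[(19/58)·log₂(19/58) + (8/29)·log₂(8/29) + (23/58)·log₂(23/58)]
  = 0.5274313 + 0.5125465 + 0.5291662 = 1.569144 bits

H(Y|X) = H(X,Y) - H(X) = 2.812145 - 1.569144 = 1.2430 bits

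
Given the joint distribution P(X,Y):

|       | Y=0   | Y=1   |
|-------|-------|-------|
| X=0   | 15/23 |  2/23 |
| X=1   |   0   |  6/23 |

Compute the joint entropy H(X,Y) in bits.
1.2143 bits

H(X,Y) = -Σ_{x,y} P(x,y) log₂ P(x,y). Per-cell terms -P(x,y)·log₂P(x,y):
  X=0: 0.4022, 0.3064
  X=1: 0.0000, 0.5057
  (cells with P = 0 contribute 0)
Sum of the 4 terms: H(X,Y) = 1.2143 bits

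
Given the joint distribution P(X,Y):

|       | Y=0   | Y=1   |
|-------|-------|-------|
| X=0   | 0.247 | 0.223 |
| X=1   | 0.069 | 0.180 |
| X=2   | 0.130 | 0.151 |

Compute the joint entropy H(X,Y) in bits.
2.4870 bits

H(X,Y) = -Σ_{x,y} P(x,y) log₂ P(x,y). Per-cell terms -P(x,y)·log₂P(x,y):
  X=0: 0.4983, 0.4828
  X=1: 0.2662, 0.4453
  X=2: 0.3826, 0.4118
Sum of the 6 terms: H(X,Y) = 2.4870 bits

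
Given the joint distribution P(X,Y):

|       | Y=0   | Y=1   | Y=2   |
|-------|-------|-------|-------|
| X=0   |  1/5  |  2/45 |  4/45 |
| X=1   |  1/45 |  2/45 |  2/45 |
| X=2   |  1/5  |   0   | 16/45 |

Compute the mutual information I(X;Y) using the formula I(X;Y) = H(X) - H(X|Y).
0.2014 bits

I(X;Y) = H(X) - H(X|Y)

Marginal of X (row sums):
  P(X=0) = 1/5 + 2/45 + 4/45 = 1/3
  P(X=1) = 1/45 + 2/45 + 2/45 = 1/9
  P(X=2) = 1/5 + 0 + 16/45 = 5/9
H(X) = -[(1/3)·log₂(1/3) + (1/9)·log₂(1/9) + (5/9)·log₂(5/9)]
  = 0.5283 + 0.3522 + 0.4711 = 1.3516 bits

Marginal of Y (column sums):
  P(Y=0) = 1/5 + 1/45 + 1/5 = 19/45
  P(Y=1) = 2/45 + 2/45 + 0 = 4/45
  P(Y=2) = 4/45 + 2/45 + 16/45 = 22/45
H(X|Y) = Σ_y P(y)·H(X|Y=y):
  Y=0: P(Y=0) = 19/45, P(X|Y=0) = (9/19, 1/19, 9/19) → H(X|Y=0) = 1.2448
  Y=1: P(Y=1) = 4/45, P(X|Y=1) = (1/2, 1/2, 0) → H(X|Y=1) = 1.0000
  Y=2: P(Y=2) = 22/45, P(X|Y=2) = (2/11, 1/11, 8/11) → H(X|Y=2) = 1.0958
H(X|Y) = (19/45)·1.2448 + (4/45)·1.0000 + (22/45)·1.0958 = 1.1502 bits

I(X;Y) = H(X) - H(X|Y) = 1.3516 - 1.1502 = 0.2014 bits

Cross-check via I(X;Y) = H(X) + H(Y) - H(X,Y): computing H(Y) from the column sums and H(X,Y) from the 9 cells in the same way gives H(Y) = 1.3403 bits and H(X,Y) = 2.4905 bits, so
I(X;Y) = 1.3516 + 1.3403 - 2.4905 = 0.2014 bits ✓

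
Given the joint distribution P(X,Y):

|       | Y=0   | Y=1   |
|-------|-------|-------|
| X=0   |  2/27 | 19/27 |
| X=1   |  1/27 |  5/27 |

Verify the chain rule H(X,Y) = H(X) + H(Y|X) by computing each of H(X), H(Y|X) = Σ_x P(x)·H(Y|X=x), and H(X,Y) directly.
H(X) = 0.7642 bits, H(Y|X) = 0.4973 bits, H(X,Y) = 1.2615 bits

Marginal of X (row sums):
  P(X=0) = 2/27 + 19/27 = 7/9
  P(X=1) = 1/27 + 5/27 = 2/9
H(X) = -[(7/9)·log₂(7/9) + (2/9)·log₂(2/9)]
  = 0.281999 + 0.482206 = 0.7642 bits

H(Y|X) = Σ_x P(x)·H(Y|X=x):
  X=0: P(X=0) = 7/9, P(Y|X=0) = (2/21, 19/21) → H(Y|X=0) = 0.453716
  X=1: P(X=1) = 2/9, P(Y|X=1) = (1/6, 5/6) → H(Y|X=1) = 0.650022
H(Y|X) = (7/9)·0.453716 + (2/9)·0.650022 = 0.4973 bits

H(X,Y) = -Σ_{x,y} P(x,y) log₂ P(x,y). Per-cell terms -P(x,y)·log₂P(x,y):
  X=0: 0.278140, 0.356750
  X=1: 0.176107, 0.450548
Sum of the 4 terms: H(X,Y) = 1.2615 bits

Chain rule check:
  H(X) + H(Y|X) = 0.7642 + 0.4973 = 1.2615 bits
  H(X,Y) = 1.2615 bits
✓ Chain rule verified.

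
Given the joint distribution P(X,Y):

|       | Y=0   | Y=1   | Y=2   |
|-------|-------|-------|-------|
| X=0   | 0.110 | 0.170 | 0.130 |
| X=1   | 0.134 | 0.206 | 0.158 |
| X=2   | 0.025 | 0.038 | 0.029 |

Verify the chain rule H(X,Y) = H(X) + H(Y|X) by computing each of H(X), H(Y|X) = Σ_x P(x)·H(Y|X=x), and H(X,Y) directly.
H(X) = 1.3449 bits, H(Y|X) = 1.5617 bits, H(X,Y) = 2.9067 bits

Marginal of X (row sums):
  P(X=0) = 0.110 + 0.170 + 0.130 = 0.410
  P(X=1) = 0.134 + 0.206 + 0.158 = 0.498
  P(X=2) = 0.025 + 0.038 + 0.029 = 0.092
H(X) = -[0.410·log₂(0.410) + 0.498·log₂(0.498) + 0.092·log₂(0.092)]
  = 0.52738 + 0.50088 + 0.31668 = 1.3449 bits

H(Y|X) = Σ_x P(x)·H(Y|X=x):
  X=0: P(X=0) = 0.410, P(Y|X=0) = (11/41, 17/41, 13/41) → H(Y|X=0) = 1.56130
  X=1: P(X=1) = 0.498, P(Y|X=1) = (67/249, 103/249, 79/249) → H(Y|X=1) = 1.56186
  X=2: P(X=2) = 0.092, P(Y|X=2) = (25/92, 19/46, 29/92) → H(Y|X=2) = 1.56270
H(Y|X) = 0.410·1.56130 + 0.498·1.56186 + 0.092·1.56270 = 1.5617 bits

H(X,Y) = -Σ_{x,y} P(x,y) log₂ P(x,y). Per-cell terms -P(x,y)·log₂P(x,y):
  X=0: 0.35029, 0.43459, 0.38264
  X=1: 0.38856, 0.46953, 0.42060
  X=2: 0.13305, 0.17928, 0.14813
Sum of the 9 terms: H(X,Y) = 2.9067 bits

Chain rule check:
  H(X) + H(Y|X) = 1.3449 + 1.5617 = 2.9066 bits
  H(X,Y) = 2.9067 bits
✓ Chain rule verified (Δ = 0.0001 is 4-dp rounding noise: each of the three values was rounded independently).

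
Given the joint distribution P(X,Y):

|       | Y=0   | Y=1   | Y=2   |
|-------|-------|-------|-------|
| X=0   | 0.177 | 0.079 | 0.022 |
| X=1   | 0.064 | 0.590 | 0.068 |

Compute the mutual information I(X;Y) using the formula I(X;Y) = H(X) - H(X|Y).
0.2288 bits

I(X;Y) = H(X) - H(X|Y)

Marginal of X (row sums):
  P(X=0) = 0.177 + 0.079 + 0.022 = 0.278
  P(X=1) = 0.064 + 0.590 + 0.068 = 0.722
H(X) = -[0.278·log₂(0.278) + 0.722·log₂(0.722)]
  = 0.5134 + 0.3393 = 0.8527 bits

Marginal of Y (column sums):
  P(Y=0) = 0.177 + 0.064 = 0.241
  P(Y=1) = 0.079 + 0.590 = 0.669
  P(Y=2) = 0.022 + 0.068 = 0.090
H(X|Y) = Σ_y P(y)·H(X|Y=y):
  Y=0: P(Y=0) = 0.241, P(X|Y=0) = (177/241, 64/241) → H(X|Y=0) = 0.8350
  Y=1: P(Y=1) = 0.669, P(X|Y=1) = (79/669, 590/669) → H(X|Y=1) = 0.5238
  Y=2: P(Y=2) = 0.090, P(X|Y=2) = (11/45, 34/45) → H(X|Y=2) = 0.8024
H(X|Y) = 0.241·0.8350 + 0.669·0.5238 + 0.090·0.8024 = 0.6239 bits

I(X;Y) = H(X) - H(X|Y) = 0.8527 - 0.6239 = 0.2288 bits

Cross-check via I(X;Y) = H(X) + H(Y) - H(X,Y): computing H(Y) from the column sums and H(X,Y) from the 6 cells in the same way gives H(Y) = 1.1954 bits and H(X,Y) = 1.8193 bits, so
I(X;Y) = 0.8527 + 1.1954 - 1.8193 = 0.2288 bits ✓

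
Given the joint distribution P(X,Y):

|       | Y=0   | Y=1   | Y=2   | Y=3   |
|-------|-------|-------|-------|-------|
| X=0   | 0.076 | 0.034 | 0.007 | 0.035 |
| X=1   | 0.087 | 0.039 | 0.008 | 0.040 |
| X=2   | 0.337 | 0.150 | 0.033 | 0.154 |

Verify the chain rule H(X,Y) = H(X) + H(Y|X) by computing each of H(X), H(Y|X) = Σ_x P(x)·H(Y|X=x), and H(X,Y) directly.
H(X) = 1.2357 bits, H(Y|X) = 1.6800 bits, H(X,Y) = 2.9157 bits

Marginal of X (row sums):
  P(X=0) = 0.076 + 0.034 + 0.007 + 0.035 = 0.152
  P(X=1) = 0.087 + 0.039 + 0.008 + 0.040 = 0.174
  P(X=2) = 0.337 + 0.150 + 0.033 + 0.154 = 0.674
H(X) = -[0.152·log₂(0.152) + 0.174·log₂(0.174) + 0.674·log₂(0.674)]
  = 0.4131 + 0.4390 + 0.3836 = 1.2357 bits

H(Y|X) = Σ_x P(x)·H(Y|X=x):
  X=0: P(X=0) = 0.152, P(Y|X=0) = (1/2, 17/76, 7/152, 35/152) → H(Y|X=0) = 1.6756
  X=1: P(X=1) = 0.174, P(Y|X=1) = (1/2, 13/58, 4/87, 20/87) → H(Y|X=1) = 1.6754
  X=2: P(X=2) = 0.674, P(Y|X=2) = (1/2, 75/337, 33/674, 77/337) → H(Y|X=2) = 1.6822
H(Y|X) = 0.152·1.6756 + 0.174·1.6754 + 0.674·1.6822 = 1.6800 bits

H(X,Y) = -Σ_{x,y} P(x,y) log₂ P(x,y). Per-cell terms -P(x,y)·log₂P(x,y):
  X=0: 0.2826, 0.1659, 0.0501, 0.1693
  X=1: 0.3065, 0.1825, 0.0557, 0.1858
  X=2: 0.5288, 0.4105, 0.1624, 0.4156
Sum of the 12 terms: H(X,Y) = 2.9157 bits

Chain rule check:
  H(X) + H(Y|X) = 1.2357 + 1.6800 = 2.9157 bits
  H(X,Y) = 2.9157 bits
✓ Chain rule verified.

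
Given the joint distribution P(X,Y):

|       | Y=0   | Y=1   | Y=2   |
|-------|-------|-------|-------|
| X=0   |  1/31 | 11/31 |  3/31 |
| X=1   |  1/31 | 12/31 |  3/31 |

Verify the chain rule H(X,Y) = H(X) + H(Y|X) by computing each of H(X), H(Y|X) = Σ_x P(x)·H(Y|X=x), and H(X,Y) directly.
H(X) = 0.9992 bits, H(Y|X) = 1.0329 bits, H(X,Y) = 2.0322 bits

Marginal of X (row sums):
  P(X=0) = 1/31 + 11/31 + 3/31 = 15/31
  P(X=1) = 1/31 + 12/31 + 3/31 = 16/31
H(X) = -[(15/31)·log₂(15/31) + (16/31)·log₂(16/31)]
  = 0.506761 + 0.492488 = 0.9992 bits

H(Y|X) = Σ_x P(x)·H(Y|X=x):
  X=0: P(X=0) = 15/31, P(Y|X=0) = (1/15, 11/15, 1/5) → H(Y|X=0) = 1.052982
  X=1: P(X=1) = 16/31, P(Y|X=1) = (1/16, 3/4, 3/16) → H(Y|X=1) = 1.014098
H(Y|X) = (15/31)·1.052982 + (16/31)·1.014098 = 1.0329 bits

H(X,Y) = -Σ_{x,y} P(x,y) log₂ P(x,y). Per-cell terms -P(x,y)·log₂P(x,y):
  X=0: 0.159813, 0.530400, 0.326055
  X=1: 0.159813, 0.530026, 0.326055
Sum of the 6 terms: H(X,Y) = 2.0322 bits

Chain rule check:
  H(X) + H(Y|X) = 0.9992 + 1.0329 = 2.0321 bits
  H(X,Y) = 2.0322 bits
✓ Chain rule verified (Δ = 0.0001 is 4-dp rounding noise: each of the three values was rounded independently).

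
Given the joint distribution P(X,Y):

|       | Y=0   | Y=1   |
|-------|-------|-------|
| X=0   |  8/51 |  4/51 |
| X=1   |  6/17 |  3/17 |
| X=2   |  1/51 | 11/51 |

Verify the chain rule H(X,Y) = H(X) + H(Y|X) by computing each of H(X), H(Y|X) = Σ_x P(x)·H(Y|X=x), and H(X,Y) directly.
H(X) = 1.4681 bits, H(Y|X) = 0.7996 bits, H(X,Y) = 2.2677 bits

Marginal of X (row sums):
  P(X=0) = 8/51 + 4/51 = 4/17
  P(X=1) = 6/17 + 3/17 = 9/17
  P(X=2) = 1/51 + 11/51 = 4/17
H(X) = -[(4/17)·log₂(4/17) + (9/17)·log₂(9/17) + (4/17)·log₂(4/17)]
  = 0.49117 + 0.48576 + 0.49117 = 1.4681 bits

H(Y|X) = Σ_x P(x)·H(Y|X=x):
  X=0: P(X=0) = 4/17, P(Y|X=0) = (2/3, 1/3) → H(Y|X=0) = 0.91830
  X=1: P(X=1) = 9/17, P(Y|X=1) = (2/3, 1/3) → H(Y|X=1) = 0.91830
  X=2: P(X=2) = 4/17, P(Y|X=2) = (1/12, 11/12) → H(Y|X=2) = 0.41382
H(Y|X) = (4/17)·0.91830 + (9/17)·0.91830 + (4/17)·0.41382 = 0.7996 bits

H(X,Y) = -Σ_{x,y} P(x,y) log₂ P(x,y). Per-cell terms -P(x,y)·log₂P(x,y):
  X=0: 0.41920, 0.28803
  X=1: 0.53029, 0.44162
  X=2: 0.11122, 0.47731
Sum of the 6 terms: H(X,Y) = 2.2677 bits

Chain rule check:
  H(X) + H(Y|X) = 1.4681 + 0.7996 = 2.2677 bits
  H(X,Y) = 2.2677 bits
✓ Chain rule verified.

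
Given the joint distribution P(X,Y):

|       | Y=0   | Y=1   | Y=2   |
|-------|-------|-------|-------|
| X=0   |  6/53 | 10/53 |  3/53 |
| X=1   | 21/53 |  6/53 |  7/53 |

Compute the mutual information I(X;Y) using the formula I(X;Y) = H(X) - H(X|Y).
0.0977 bits

I(X;Y) = H(X) - H(X|Y)

Marginal of X (row sums):
  P(X=0) = 6/53 + 10/53 + 3/53 = 19/53
  P(X=1) = 21/53 + 6/53 + 7/53 = 34/53
H(X) = -[(19/53)·log₂(19/53) + (34/53)·log₂(34/53)]
  = 0.53056 + 0.41086 = 0.9414 bits

Marginal of Y (column sums):
  P(Y=0) = 6/53 + 21/53 = 27/53
  P(Y=1) = 10/53 + 6/53 = 16/53
  P(Y=2) = 3/53 + 7/53 = 10/53
H(X|Y) = Σ_y P(y)·H(X|Y=y):
  Y=0: P(Y=0) = 27/53, P(X|Y=0) = (2/9, 7/9) → H(X|Y=0) = 0.76420
  Y=1: P(Y=1) = 16/53, P(X|Y=1) = (5/8, 3/8) → H(X|Y=1) = 0.95443
  Y=2: P(Y=2) = 10/53, P(X|Y=2) = (3/10, 7/10) → H(X|Y=2) = 0.88129
H(X|Y) = (27/53)·0.76420 + (16/53)·0.95443 + (10/53)·0.88129 = 0.8437 bits

I(X;Y) = H(X) - H(X|Y) = 0.9414 - 0.8437 = 0.0977 bits

Cross-check via I(X;Y) = H(X) + H(Y) - H(X,Y): computing H(Y) from the column sums and H(X,Y) from the 6 cells in the same way gives H(Y) = 1.4713 bits and H(X,Y) = 2.3150 bits, so
I(X;Y) = 0.9414 + 1.4713 - 2.3150 = 0.0977 bits ✓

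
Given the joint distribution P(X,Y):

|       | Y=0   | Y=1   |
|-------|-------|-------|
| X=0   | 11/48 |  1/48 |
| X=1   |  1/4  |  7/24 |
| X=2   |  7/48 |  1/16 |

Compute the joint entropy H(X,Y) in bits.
2.2770 bits

H(X,Y) = -Σ_{x,y} P(x,y) log₂ P(x,y). Per-cell terms -P(x,y)·log₂P(x,y):
  X=0: 0.48710, 0.11635
  X=1: 0.50000, 0.51847
  X=2: 0.40507, 0.25000
Sum of the 6 terms: H(X,Y) = 2.2770 bits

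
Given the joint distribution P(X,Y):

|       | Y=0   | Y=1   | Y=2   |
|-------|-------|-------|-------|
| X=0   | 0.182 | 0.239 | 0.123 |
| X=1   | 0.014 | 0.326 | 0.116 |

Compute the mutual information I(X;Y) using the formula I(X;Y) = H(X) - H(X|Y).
0.1275 bits

I(X;Y) = H(X) - H(X|Y)

Marginal of X (row sums):
  P(X=0) = 0.182 + 0.239 + 0.123 = 0.544
  P(X=1) = 0.014 + 0.326 + 0.116 = 0.456
H(X) = -[0.544·log₂(0.544) + 0.456·log₂(0.456)]
  = 0.4778 + 0.5166 = 0.9944 bits

Marginal of Y (column sums):
  P(Y=0) = 0.182 + 0.014 = 0.196
  P(Y=1) = 0.239 + 0.326 = 0.565
  P(Y=2) = 0.123 + 0.116 = 0.239
H(X|Y) = Σ_y P(y)·H(X|Y=y):
  Y=0: P(Y=0) = 0.196, P(X|Y=0) = (13/14, 1/14) → H(X|Y=0) = 0.3712
  Y=1: P(Y=1) = 0.565, P(X|Y=1) = (239/565, 326/565) → H(X|Y=1) = 0.9828
  Y=2: P(Y=2) = 0.239, P(X|Y=2) = (123/239, 116/239) → H(X|Y=2) = 0.9994
H(X|Y) = 0.196·0.3712 + 0.565·0.9828 + 0.239·0.9994 = 0.8669 bits

I(X;Y) = H(X) - H(X|Y) = 0.9944 - 0.8669 = 0.1275 bits

Cross-check via I(X;Y) = H(X) + H(Y) - H(X,Y): computing H(Y) from the column sums and H(X,Y) from the 6 cells in the same way gives H(Y) = 1.4197 bits and H(X,Y) = 2.2866 bits, so
I(X;Y) = 0.9944 + 1.4197 - 2.2866 = 0.1275 bits ✓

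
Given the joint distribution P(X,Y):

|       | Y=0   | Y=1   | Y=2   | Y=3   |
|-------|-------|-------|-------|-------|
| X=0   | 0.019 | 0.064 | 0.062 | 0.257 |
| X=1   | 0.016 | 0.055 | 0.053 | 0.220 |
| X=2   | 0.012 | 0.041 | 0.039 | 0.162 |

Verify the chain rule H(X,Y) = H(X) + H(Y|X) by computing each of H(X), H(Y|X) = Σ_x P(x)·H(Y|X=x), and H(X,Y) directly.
H(X) = 1.5603 bits, H(Y|X) = 1.4588 bits, H(X,Y) = 3.0191 bits

Marginal of X (row sums):
  P(X=0) = 0.019 + 0.064 + 0.062 + 0.257 = 0.402
  P(X=1) = 0.016 + 0.055 + 0.053 + 0.220 = 0.344
  P(X=2) = 0.012 + 0.041 + 0.039 + 0.162 = 0.254
H(X) = -[0.402·log₂(0.402) + 0.344·log₂(0.344) + 0.254·log₂(0.254)]
  = 0.5285 + 0.5296 + 0.5022 = 1.5603 bits

H(Y|X) = Σ_x P(x)·H(Y|X=x):
  X=0: P(X=0) = 0.402, P(Y|X=0) = (19/402, 32/201, 31/201, 257/402) → H(Y|X=0) = 1.4587
  X=1: P(X=1) = 0.344, P(Y|X=1) = (2/43, 55/344, 53/344, 55/86) → H(Y|X=1) = 1.4569
  X=2: P(X=2) = 0.254, P(Y|X=2) = (6/127, 41/254, 39/254, 81/127) → H(Y|X=2) = 1.4617
H(Y|X) = 0.402·1.4587 + 0.344·1.4569 + 0.254·1.4617 = 1.4588 bits

H(X,Y) = -Σ_{x,y} P(x,y) log₂ P(x,y). Per-cell terms -P(x,y)·log₂P(x,y):
  X=0: 0.1086, 0.2538, 0.2487, 0.5038
  X=1: 0.0955, 0.2301, 0.2246, 0.4806
  X=2: 0.0766, 0.1889, 0.1825, 0.4254
Sum of the 12 terms: H(X,Y) = 3.0191 bits

Chain rule check:
  H(X) + H(Y|X) = 1.5603 + 1.4588 = 3.0191 bits
  H(X,Y) = 3.0191 bits
✓ Chain rule verified.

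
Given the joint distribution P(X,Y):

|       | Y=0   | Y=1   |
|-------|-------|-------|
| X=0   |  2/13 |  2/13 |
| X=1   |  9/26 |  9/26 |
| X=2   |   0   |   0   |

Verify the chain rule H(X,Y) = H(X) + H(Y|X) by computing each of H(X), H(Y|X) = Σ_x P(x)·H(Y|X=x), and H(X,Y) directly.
H(X) = 0.8905 bits, H(Y|X) = 1.0000 bits, H(X,Y) = 1.8905 bits

Marginal of X (row sums):
  P(X=0) = 2/13 + 2/13 = 4/13
  P(X=1) = 9/26 + 9/26 = 9/13
  P(X=2) = 0 + 0 = 0
H(X) = -[(4/13)·log₂(4/13) + (9/13)·log₂(9/13)]   (outcomes with P = 0 contribute 0)
  = 0.52321 + 0.36728 = 0.8905 bits

H(Y|X) = Σ_x P(x)·H(Y|X=x):
  X=0: P(X=0) = 4/13, P(Y|X=0) = (1/2, 1/2) → H(Y|X=0) = 1.00000
  X=1: P(X=1) = 9/13, P(Y|X=1) = (1/2, 1/2) → H(Y|X=1) = 1.00000
  X=2: P(X=2) = 0 → contributes 0
H(Y|X) = (4/13)·1.00000 + (9/13)·1.00000 = 1.0000 bits

H(X,Y) = -Σ_{x,y} P(x,y) log₂ P(x,y). Per-cell terms -P(x,y)·log₂P(x,y):
  X=0: 0.41545, 0.41545
  X=1: 0.52979, 0.52979
  X=2: 0.00000, 0.00000
  (cells with P = 0 contribute 0)
Sum of the 6 terms: H(X,Y) = 1.8905 bits

Chain rule check:
  H(X) + H(Y|X) = 0.8905 + 1.0000 = 1.8905 bits
  H(X,Y) = 1.8905 bits
✓ Chain rule verified.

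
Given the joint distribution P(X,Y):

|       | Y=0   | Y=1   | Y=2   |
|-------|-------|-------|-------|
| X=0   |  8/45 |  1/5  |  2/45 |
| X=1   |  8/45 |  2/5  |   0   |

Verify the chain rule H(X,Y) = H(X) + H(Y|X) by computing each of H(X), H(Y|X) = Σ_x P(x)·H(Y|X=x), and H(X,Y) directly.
H(X) = 0.9825 bits, H(Y|X) = 1.0963 bits, H(X,Y) = 2.0788 bits

Marginal of X (row sums):
  P(X=0) = 8/45 + 1/5 + 2/45 = 19/45
  P(X=1) = 8/45 + 2/5 + 0 = 26/45
H(X) = -[(19/45)·log₂(19/45) + (26/45)·log₂(26/45)]
  = 0.5252 + 0.4573 = 0.9825 bits

H(Y|X) = Σ_x P(x)·H(Y|X=x):
  X=0: P(X=0) = 19/45, P(Y|X=0) = (8/19, 9/19, 2/19) → H(Y|X=0) = 1.3780
  X=1: P(X=1) = 26/45, P(Y|X=1) = (4/13, 9/13, 0) → H(Y|X=1) = 0.8905
H(Y|X) = (19/45)·1.3780 + (26/45)·0.8905 = 1.0963 bits

H(X,Y) = -Σ_{x,y} P(x,y) log₂ P(x,y). Per-cell terms -P(x,y)·log₂P(x,y):
  X=0: 0.4430, 0.4644, 0.1996
  X=1: 0.4430, 0.5288, 0.0000
  (cells with P = 0 contribute 0)
Sum of the 6 terms: H(X,Y) = 2.0788 bits

Chain rule check:
  H(X) + H(Y|X) = 0.9825 + 1.0963 = 2.0788 bits
  H(X,Y) = 2.0788 bits
✓ Chain rule verified.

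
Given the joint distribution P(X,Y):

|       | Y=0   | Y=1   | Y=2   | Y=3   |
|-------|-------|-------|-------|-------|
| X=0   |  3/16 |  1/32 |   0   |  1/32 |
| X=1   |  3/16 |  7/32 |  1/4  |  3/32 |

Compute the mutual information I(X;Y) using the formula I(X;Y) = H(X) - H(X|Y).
0.1990 bits

I(X;Y) = H(X) - H(X|Y)

Marginal of X (row sums):
  P(X=0) = 3/16 + 1/32 + 0 + 1/32 = 1/4
  P(X=1) = 3/16 + 7/32 + 1/4 + 3/32 = 3/4
H(X) = -[(1/4)·log₂(1/4) + (3/4)·log₂(3/4)]
  = 0.5000 + 0.3113 = 0.8113 bits

Marginal of Y (column sums):
  P(Y=0) = 3/16 + 3/16 = 3/8
  P(Y=1) = 1/32 + 7/32 = 1/4
  P(Y=2) = 0 + 1/4 = 1/4
  P(Y=3) = 1/32 + 3/32 = 1/8
H(X|Y) = Σ_y P(y)·H(X|Y=y):
  Y=0: P(Y=0) = 3/8, P(X|Y=0) = (1/2, 1/2) → H(X|Y=0) = 1.0000
  Y=1: P(Y=1) = 1/4, P(X|Y=1) = (1/8, 7/8) → H(X|Y=1) = 0.5436
  Y=2: P(Y=2) = 1/4, P(X|Y=2) = (0, 1) → H(X|Y=2) = 0.0000
  Y=3: P(Y=3) = 1/8, P(X|Y=3) = (1/4, 3/4) → H(X|Y=3) = 0.8113
H(X|Y) = (3/8)·1.0000 + (1/4)·0.5436 + (1/4)·0.0000 + (1/8)·0.8113 = 0.6123 bits

I(X;Y) = H(X) - H(X|Y) = 0.8113 - 0.6123 = 0.1990 bits

Cross-check via I(X;Y) = H(X) + H(Y) - H(X,Y): computing H(Y) from the column sums and H(X,Y) from the 8 cells in the same way gives H(Y) = 1.9056 bits and H(X,Y) = 2.5179 bits, so
I(X;Y) = 0.8113 + 1.9056 - 2.5179 = 0.1990 bits ✓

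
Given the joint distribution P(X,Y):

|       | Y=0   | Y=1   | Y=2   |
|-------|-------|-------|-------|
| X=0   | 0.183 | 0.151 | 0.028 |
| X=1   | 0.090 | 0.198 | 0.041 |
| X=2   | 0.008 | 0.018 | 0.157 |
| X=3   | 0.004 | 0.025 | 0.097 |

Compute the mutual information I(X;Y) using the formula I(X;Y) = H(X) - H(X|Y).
0.4159 bits

I(X;Y) = H(X) - H(X|Y)

Marginal of X (row sums):
  P(X=0) = 0.183 + 0.151 + 0.028 = 0.362
  P(X=1) = 0.090 + 0.198 + 0.041 = 0.329
  P(X=2) = 0.008 + 0.018 + 0.157 = 0.183
  P(X=3) = 0.004 + 0.025 + 0.097 = 0.126
H(X) = -[0.362·log₂(0.362) + 0.329·log₂(0.329) + 0.183·log₂(0.183) + 0.126·log₂(0.126)]
  = 0.5306697 + 0.5276635 + 0.4483655 + 0.3765515 = 1.883250 bits

Marginal of Y (column sums):
  P(Y=0) = 0.183 + 0.090 + 0.008 + 0.004 = 0.285
  P(Y=1) = 0.151 + 0.198 + 0.018 + 0.025 = 0.392
  P(Y=2) = 0.028 + 0.041 + 0.157 + 0.097 = 0.323
H(X|Y) = Σ_y P(y)·H(X|Y=y):
  Y=0: P(Y=0) = 0.285, P(X|Y=0) = (61/95, 6/19, 8/285, 4/285) → H(X|Y=0) = 1.1666081
  Y=1: P(Y=1) = 0.392, P(X|Y=1) = (151/392, 99/196, 9/196, 25/392) → H(X|Y=1) = 1.4852027
  Y=2: P(Y=2) = 0.323, P(X|Y=2) = (28/323, 41/323, 157/323, 97/323) → H(X|Y=2) = 1.7108932
H(X|Y) = 0.285·1.1666081 + 0.392·1.4852027 + 0.323·1.7108932 = 1.467301 bits

I(X;Y) = H(X) - H(X|Y) = 1.883250 - 1.467301 = 0.4159 bits

Cross-check via I(X;Y) = H(X) + H(Y) - H(X,Y): computing H(Y) from the column sums and H(X,Y) from the 12 cells in the same way gives H(Y) = 1.572364 bits and H(X,Y) = 3.039665 bits, so
I(X;Y) = 1.883250 + 1.572364 - 3.039665 = 0.4159 bits ✓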